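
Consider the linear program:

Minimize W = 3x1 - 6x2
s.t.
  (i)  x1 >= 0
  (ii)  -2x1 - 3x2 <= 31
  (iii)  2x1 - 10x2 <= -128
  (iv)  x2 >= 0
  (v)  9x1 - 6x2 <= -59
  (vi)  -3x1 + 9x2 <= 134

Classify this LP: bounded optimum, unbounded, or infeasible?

Extreme points and W = 3x1 - 6x2:
  (0, 64/5) → W = -384/5
  (0, 134/9) → W = -268/3
  (89/39, 517/39) → W = -945/13
  (13/3, 49/3) → W = -85
The feasible region has finitely many vertices and no improving ray; the minimum is -268/3 at (0, 134/9).

bounded optimum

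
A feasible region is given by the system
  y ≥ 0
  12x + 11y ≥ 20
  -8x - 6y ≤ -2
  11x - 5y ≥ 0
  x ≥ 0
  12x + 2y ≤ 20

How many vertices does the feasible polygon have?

The feasible vertices (each the meet of two boundaries and inside every other half-plane) are:
  (5/3, 0)
  (100/181, 220/181)
  (50/41, 110/41)

3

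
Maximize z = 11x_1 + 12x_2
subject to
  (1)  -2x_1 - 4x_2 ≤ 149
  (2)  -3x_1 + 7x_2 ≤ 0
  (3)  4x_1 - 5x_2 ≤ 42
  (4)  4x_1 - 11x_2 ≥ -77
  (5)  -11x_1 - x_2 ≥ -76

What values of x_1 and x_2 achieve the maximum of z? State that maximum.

Corner points and z = 11x_1 + 12x_2:
  (-1043/26, -447/26) → z = -16837/26
  (-577/26, -340/13) → z = -14507/26
  (133/20, 57/20) → z = 2147/20
  (422/59, -158/59) → z = 2746/59

The optimum lies where -3x_1 + 7x_2 = 0 and -11x_1 - x_2 = -76.
Solving simultaneously gives x_1 = 133/20, x_2 = 57/20.

x_1 = 133/20, x_2 = 57/20, maximum z = 2147/20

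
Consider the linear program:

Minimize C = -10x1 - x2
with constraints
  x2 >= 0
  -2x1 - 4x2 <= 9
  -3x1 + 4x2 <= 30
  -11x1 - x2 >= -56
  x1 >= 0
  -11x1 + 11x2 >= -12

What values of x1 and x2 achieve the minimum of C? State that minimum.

x1 = 194/47, x2 = 498/47, minimum C = -2438/47

Feasible corners and C = -10x1 - x2:
  (0, 0) → C = 0
  (12/11, 0) → C = -120/11
  (194/47, 498/47) → C = -2438/47
  (0, 15/2) → C = -15/2
  (157/33, 11/3) → C = -1691/33

At the optimal vertex, -3x1 + 4x2 = 30 and -11x1 - x2 = -56.
Solving simultaneously gives x1 = 194/47, x2 = 498/47.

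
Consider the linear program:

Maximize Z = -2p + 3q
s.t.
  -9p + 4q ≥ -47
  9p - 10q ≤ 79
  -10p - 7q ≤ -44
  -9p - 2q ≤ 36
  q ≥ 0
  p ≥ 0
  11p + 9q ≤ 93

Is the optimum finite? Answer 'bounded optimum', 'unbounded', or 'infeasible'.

Feasible corners and Z = -2p + 3q:
  (47/9, 0) → Z = -94/9
  (159/25, 64/25) → Z = -126/25
  (22/5, 0) → Z = -44/5
  (0, 44/7) → Z = 132/7
  (0, 31/3) → Z = 31
The feasible region has finitely many vertices and no improving ray; the maximum is 31 at (0, 31/3).

bounded optimum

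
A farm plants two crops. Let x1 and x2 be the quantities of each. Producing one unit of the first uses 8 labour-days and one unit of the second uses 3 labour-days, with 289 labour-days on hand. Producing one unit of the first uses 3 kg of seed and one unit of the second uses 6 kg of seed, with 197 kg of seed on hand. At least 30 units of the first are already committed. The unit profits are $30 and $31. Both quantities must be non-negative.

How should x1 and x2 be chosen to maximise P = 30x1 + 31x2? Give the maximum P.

At the optimal vertex, 8x1 + 3x2 = 289 and x1 = 30.
Solving simultaneously gives x1 = 30, x2 = 49/3.

x1 = 30, x2 = 49/3, maximum P = 4219/3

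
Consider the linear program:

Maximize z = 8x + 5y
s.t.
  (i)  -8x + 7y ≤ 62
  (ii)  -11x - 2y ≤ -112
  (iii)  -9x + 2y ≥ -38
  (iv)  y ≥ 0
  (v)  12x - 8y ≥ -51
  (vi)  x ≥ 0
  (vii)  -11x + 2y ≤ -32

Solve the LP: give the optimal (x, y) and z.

Extreme points and z = 8x + 5y:
  (220/31, 526/31) → z = 4390/31
  (390/47, 862/47) → z = 7430/47
  (15/2, 59/4) → z = 535/4

x = 390/47, y = 862/47, maximum z = 7430/47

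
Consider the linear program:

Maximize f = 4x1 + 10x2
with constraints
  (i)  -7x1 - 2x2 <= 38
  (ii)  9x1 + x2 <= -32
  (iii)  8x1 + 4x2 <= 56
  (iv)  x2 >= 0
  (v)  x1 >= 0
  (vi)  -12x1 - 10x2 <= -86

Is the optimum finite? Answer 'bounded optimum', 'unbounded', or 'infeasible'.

The boundaries -7x1 - 2x2 = 38 and 8x1 + 4x2 = 56 meet at (-22, 58), but that point violates x1 ≥ 0. Every candidate vertex is excluded by some other constraint, so the feasible region is empty.

infeasible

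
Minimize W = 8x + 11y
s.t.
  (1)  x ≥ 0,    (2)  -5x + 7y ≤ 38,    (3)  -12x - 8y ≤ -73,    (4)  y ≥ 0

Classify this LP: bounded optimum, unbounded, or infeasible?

Feasible corners and W = 8x + 11y:
  (207/124, 821/124) → W = 10687/124
  (73/12, 0) → W = 146/3
The feasible region has finitely many vertices and no improving ray; the minimum is 146/3 at (73/12, 0).

bounded optimum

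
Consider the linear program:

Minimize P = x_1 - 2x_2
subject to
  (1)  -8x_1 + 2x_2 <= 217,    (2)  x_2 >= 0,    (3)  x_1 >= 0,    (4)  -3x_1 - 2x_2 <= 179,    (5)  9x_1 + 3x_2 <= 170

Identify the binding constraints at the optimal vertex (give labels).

Feasible corners and P = x_1 - 2x_2:
  (0, 0) → P = 0
  (170/9, 0) → P = 170/9
  (0, 170/3) → P = -340/3

The minimum is at (0, 170/3). Substituting into each constraint, equality holds for (3) and (5); the remaining constraints have slack.

(3) and (5)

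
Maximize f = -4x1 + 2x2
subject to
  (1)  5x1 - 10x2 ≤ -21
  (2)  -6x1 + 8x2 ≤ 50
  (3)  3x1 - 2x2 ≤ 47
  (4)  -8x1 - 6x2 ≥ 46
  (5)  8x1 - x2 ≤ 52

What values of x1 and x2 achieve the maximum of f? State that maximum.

x1 = -83/5, x2 = -31/5, maximum f = 54

Vertices and f = -4x1 + 2x2:
  (-83/5, -31/5) → f = 54
  (-293/55, -31/55) → f = 222/11
  (-167/25, 31/25) → f = 146/5

The optimum lies where 5x1 - 10x2 = -21 and -6x1 + 8x2 = 50.
Solving simultaneously gives x1 = -83/5, x2 = -31/5.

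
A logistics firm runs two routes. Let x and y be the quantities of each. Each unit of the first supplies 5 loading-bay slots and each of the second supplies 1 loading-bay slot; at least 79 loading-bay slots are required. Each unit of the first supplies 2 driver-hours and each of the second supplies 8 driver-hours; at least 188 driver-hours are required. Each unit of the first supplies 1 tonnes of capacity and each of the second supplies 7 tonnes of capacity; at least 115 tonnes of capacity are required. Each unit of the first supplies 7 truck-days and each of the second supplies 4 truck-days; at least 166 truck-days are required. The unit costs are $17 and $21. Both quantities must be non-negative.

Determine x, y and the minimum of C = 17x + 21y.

The feasible region is unbounded (it extends along (0, 1), (1, 0)), but C strictly increases along every unbounded feasible direction, so there is no improving ray and the minimum is attained at a vertex.

x = 12, y = 41/2, minimum C = 1269/2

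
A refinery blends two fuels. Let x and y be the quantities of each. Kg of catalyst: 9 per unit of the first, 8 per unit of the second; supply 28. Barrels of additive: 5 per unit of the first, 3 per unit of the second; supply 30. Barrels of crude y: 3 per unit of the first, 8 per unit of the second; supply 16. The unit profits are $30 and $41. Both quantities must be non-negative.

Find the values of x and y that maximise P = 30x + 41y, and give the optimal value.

Vertices and P = 30x + 41y:
  (0, 0) → P = 0
  (0, 2) → P = 82
  (28/9, 0) → P = 280/3
  (2, 5/4) → P = 445/4

At the optimal vertex, 9x + 8y = 28 and 3x + 8y = 16.
Solving simultaneously gives x = 2, y = 5/4.

x = 2, y = 5/4, maximum P = 445/4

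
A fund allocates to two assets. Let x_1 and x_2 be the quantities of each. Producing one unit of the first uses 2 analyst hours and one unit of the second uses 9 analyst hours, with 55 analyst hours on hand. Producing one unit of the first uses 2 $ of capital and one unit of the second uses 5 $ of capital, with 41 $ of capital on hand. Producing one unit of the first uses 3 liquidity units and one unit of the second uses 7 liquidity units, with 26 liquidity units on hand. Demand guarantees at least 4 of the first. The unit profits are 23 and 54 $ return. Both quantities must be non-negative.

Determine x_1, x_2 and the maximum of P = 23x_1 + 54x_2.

x_1 = 4, x_2 = 2, maximum P = 200

Vertices and P = 23x_1 + 54x_2:
  (26/3, 0) → P = 598/3
  (4, 0) → P = 92
  (4, 2) → P = 200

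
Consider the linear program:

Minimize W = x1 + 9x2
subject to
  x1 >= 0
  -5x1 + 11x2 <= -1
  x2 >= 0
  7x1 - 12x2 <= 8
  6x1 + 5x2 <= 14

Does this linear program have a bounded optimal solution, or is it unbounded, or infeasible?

Corner points and W = x1 + 9x2:
  (1/5, 0) → W = 1/5
  (159/91, 64/91) → W = 105/13
  (8/7, 0) → W = 8/7
  (208/107, 50/107) → W = 658/107
The feasible region has finitely many vertices and no improving ray; the minimum is 1/5 at (1/5, 0).

bounded optimum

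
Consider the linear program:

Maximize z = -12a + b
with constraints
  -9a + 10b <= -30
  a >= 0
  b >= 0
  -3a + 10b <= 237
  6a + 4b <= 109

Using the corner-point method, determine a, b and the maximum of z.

At the optimal vertex, -9a + 10b = -30 and b = 0.
Solving simultaneously gives a = 10/3, b = 0.

a = 10/3, b = 0, maximum z = -40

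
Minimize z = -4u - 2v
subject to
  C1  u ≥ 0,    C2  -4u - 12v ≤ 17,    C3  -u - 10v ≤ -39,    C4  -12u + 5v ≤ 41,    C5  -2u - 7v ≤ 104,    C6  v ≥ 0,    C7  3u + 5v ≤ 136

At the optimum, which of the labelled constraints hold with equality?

Vertices and z = -4u - 2v:
  (0, 39/10) → z = -39/5
  (0, 41/5) → z = -82/5
  (39, 0) → z = -156
  (19/3, 117/5) → z = -1082/15
  (136/3, 0) → z = -544/3

The minimum is at (136/3, 0). Substituting into each constraint, equality holds for C6 and C7; the remaining constraints have slack.

C6 and C7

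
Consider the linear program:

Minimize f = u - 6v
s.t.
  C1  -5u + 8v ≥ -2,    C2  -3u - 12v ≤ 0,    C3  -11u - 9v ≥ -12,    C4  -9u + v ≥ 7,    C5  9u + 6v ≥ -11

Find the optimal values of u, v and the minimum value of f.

Corner points and f = u - 6v:
  (-28/37, 7/37) → f = -70/37
  (-22/15, 11/30) → f = -11/3
  (-51/92, 185/92) → f = -1161/92
  (-57/5, 229/15) → f = -103

The binding constraints are -11u - 9v = -12 and 9u + 6v = -11.
Solving simultaneously gives u = -57/5, v = 229/15.

u = -57/5, v = 229/15, minimum f = -103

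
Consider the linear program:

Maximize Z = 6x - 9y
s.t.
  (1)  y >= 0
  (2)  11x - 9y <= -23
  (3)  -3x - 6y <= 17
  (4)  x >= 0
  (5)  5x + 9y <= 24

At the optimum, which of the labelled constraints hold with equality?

(2) and (4)

Vertices and Z = 6x - 9y:
  (0, 23/9) → Z = -23
  (1/16, 379/144) → Z = -373/16
  (0, 8/3) → Z = -24

The maximum is at (0, 23/9). Substituting into each constraint, equality holds for (2) and (4); the remaining constraints have slack.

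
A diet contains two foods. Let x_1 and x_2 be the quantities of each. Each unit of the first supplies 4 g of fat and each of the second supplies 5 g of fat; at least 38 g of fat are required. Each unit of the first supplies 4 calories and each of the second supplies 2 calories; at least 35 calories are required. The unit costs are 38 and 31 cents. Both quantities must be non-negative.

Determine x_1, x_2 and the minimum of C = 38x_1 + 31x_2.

x_1 = 33/4, x_2 = 1, minimum C = 689/2

The feasible region is unbounded (it extends along (0, 1), (1, 0)), but C strictly increases along every unbounded feasible direction, so there is no improving ray and the minimum is attained at a vertex.

The optimum lies where 4x_1 + 5x_2 = 38 and 4x_1 + 2x_2 = 35.
Solving simultaneously gives x_1 = 33/4, x_2 = 1.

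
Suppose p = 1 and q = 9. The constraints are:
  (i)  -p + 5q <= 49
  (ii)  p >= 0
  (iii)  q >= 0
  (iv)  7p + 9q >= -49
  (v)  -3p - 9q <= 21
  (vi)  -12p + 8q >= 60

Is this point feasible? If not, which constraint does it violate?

(i): 44 ≤ 49 ✓
(ii): 1 ≥ 0 ✓
(iii): 9 ≥ 0 ✓
(iv): 88 ≥ -49 ✓
(v): -84 ≤ 21 ✓
(vi): 60 ≥ 60 ✓

feasible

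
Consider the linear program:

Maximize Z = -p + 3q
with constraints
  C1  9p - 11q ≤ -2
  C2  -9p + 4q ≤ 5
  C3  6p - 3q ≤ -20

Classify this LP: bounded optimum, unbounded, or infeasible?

unbounded

From the feasible point (65/3, 50), moving in the direction (4, 9) keeps every constraint satisfied while Z increases without bound.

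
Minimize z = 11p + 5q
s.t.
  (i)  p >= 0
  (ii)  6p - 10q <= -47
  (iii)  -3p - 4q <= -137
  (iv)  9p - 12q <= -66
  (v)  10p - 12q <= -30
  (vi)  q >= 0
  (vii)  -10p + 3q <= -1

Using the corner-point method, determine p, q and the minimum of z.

Extreme points and z = 11p + 5q:
  (115/6, 159/8) → z = 7445/24
  (415/49, 1367/49) → z = 11400/49
  (36, 65/2) → z = 1117/2
The feasible region is unbounded (it extends along (6, 5), (3, 10)), but z strictly increases along every unbounded feasible direction, so there is no improving ray and the minimum is attained at a vertex.

At the optimal vertex, -3p - 4q = -137 and -10p + 3q = -1.
Solving simultaneously gives p = 415/49, q = 1367/49.

p = 415/49, q = 1367/49, minimum z = 11400/49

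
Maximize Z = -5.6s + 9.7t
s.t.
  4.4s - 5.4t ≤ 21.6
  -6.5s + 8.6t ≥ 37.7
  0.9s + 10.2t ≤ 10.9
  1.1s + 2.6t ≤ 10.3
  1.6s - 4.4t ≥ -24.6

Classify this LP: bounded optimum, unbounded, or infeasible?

unbounded

From the feasible point (-7270/1851, 5239/3702), moving in the direction (-4.4, -1.6) keeps every constraint satisfied while Z increases without bound.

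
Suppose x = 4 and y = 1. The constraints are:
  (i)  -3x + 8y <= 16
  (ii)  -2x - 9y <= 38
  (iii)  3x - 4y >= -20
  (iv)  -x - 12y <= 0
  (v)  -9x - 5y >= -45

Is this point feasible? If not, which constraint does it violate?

(i): -4 ≤ 16 ✓
(ii): -17 ≤ 38 ✓
(iii): 8 ≥ -20 ✓
(iv): -16 ≤ 0 ✓
(v): -41 ≥ -45 ✓

feasible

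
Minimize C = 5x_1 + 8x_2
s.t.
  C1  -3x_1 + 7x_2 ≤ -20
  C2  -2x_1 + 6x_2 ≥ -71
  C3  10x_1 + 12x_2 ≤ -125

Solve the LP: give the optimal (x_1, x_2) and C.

The optimum lies where -3x_1 + 7x_2 = -20 and -2x_1 + 6x_2 = -71.
Solving simultaneously gives x_1 = -377/4, x_2 = -173/4.

x_1 = -377/4, x_2 = -173/4, minimum C = -3269/4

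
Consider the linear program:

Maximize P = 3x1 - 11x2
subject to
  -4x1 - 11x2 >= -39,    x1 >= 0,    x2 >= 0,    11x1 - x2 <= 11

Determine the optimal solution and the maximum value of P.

x1 = 1, x2 = 0, maximum P = 3

Vertices and P = 3x1 - 11x2:
  (0, 39/11) → P = -39
  (32/25, 77/25) → P = -751/25
  (0, 0) → P = 0
  (1, 0) → P = 3

The binding constraints are x2 = 0 and 11x1 - x2 = 11.
Solving simultaneously gives x1 = 1, x2 = 0.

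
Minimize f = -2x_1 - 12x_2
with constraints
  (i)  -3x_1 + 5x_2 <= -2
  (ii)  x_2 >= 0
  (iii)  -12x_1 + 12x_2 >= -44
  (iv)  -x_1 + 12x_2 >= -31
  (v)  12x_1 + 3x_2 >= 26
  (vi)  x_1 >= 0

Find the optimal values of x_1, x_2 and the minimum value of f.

x_1 = 49/6, x_2 = 9/2, minimum f = -211/3

The optimum lies where -3x_1 + 5x_2 = -2 and -12x_1 + 12x_2 = -44.
Solving simultaneously gives x_1 = 49/6, x_2 = 9/2.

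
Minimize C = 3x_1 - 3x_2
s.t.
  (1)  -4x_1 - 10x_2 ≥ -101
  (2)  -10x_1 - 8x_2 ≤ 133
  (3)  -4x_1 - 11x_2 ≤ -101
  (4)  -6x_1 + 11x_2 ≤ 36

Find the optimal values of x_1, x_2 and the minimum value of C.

x_1 = 13/2, x_2 = 75/11, minimum C = -21/22

Feasible corners and C = 3x_1 - 3x_2:
  (101/4, 0) → C = 303/4
  (751/104, 375/52) → C = 3/104
  (13/2, 75/11) → C = -21/22

The binding constraints are -4x_1 - 11x_2 = -101 and -6x_1 + 11x_2 = 36.
Solving simultaneously gives x_1 = 13/2, x_2 = 75/11.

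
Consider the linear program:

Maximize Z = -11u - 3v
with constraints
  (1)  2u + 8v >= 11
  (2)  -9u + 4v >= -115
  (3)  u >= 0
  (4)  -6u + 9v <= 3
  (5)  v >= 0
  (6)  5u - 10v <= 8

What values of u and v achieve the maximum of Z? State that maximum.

The binding constraints are 2u + 8v = 11 and -6u + 9v = 3.
Solving simultaneously gives u = 25/22, v = 12/11.

u = 25/22, v = 12/11, maximum Z = -347/22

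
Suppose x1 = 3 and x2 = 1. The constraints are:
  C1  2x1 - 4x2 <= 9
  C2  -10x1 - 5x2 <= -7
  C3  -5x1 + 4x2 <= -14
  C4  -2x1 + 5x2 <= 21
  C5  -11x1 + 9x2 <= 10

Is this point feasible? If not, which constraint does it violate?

Constraint C3: -5x1 + 4x2 = -11, which is not ≤ -14. All other constraints are satisfied.

not feasible — violates C3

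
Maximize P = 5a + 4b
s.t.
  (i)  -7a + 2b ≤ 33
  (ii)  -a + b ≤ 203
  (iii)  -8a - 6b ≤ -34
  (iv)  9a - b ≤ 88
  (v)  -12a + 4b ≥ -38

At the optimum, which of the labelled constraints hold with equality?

(i) and (iv)

Extreme points and P = 5a + 4b:
  (-65/29, 251/29) → P = 679/29
  (19, 83) → P = 427
  (7/2, 1) → P = 43/2
  (157/12, 119/4) → P = 2213/12

The maximum is at (19, 83). Substituting into each constraint, equality holds for (i) and (iv); the remaining constraints have slack.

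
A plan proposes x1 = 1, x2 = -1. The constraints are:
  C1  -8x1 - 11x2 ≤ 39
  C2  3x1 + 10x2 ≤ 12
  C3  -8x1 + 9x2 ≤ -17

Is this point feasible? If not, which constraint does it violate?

feasible

C1: 3 ≤ 39 ✓
C2: -7 ≤ 12 ✓
C3: -17 ≤ -17 ✓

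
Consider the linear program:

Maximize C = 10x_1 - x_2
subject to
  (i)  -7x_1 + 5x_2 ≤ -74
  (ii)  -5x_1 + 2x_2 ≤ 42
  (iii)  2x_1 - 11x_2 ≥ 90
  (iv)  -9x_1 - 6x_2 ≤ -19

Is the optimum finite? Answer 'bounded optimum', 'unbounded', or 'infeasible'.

unbounded

From the feasible point (749/111, -772/111), moving in the direction (11, 2) keeps every constraint satisfied while C increases without bound.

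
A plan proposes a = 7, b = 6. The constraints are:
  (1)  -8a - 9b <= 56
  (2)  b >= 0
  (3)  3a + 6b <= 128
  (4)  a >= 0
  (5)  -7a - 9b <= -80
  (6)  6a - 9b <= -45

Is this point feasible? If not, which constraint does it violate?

Constraint (6): 6a - 9b = -12, which is not ≤ -45. All other constraints are satisfied.

not feasible — violates (6)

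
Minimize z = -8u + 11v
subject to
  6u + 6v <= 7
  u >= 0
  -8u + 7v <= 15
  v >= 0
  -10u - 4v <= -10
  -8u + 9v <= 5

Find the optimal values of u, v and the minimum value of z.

Feasible corners and z = -8u + 11v:
  (7/6, 0) → z = -28/3
  (8/9, 5/18) → z = -73/18
  (1, 0) → z = -8

The optimum lies where 6u + 6v = 7 and v = 0.
Solving simultaneously gives u = 7/6, v = 0.

u = 7/6, v = 0, minimum z = -28/3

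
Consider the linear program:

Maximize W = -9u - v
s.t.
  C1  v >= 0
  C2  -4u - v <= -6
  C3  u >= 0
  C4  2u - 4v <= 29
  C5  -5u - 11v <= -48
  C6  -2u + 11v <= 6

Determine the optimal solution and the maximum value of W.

u = 6, v = 18/11, maximum W = -612/11

Vertices and W = -9u - v:
  (29/2, 0) → W = -261/2
  (48/5, 0) → W = -432/5
  (49/2, 5) → W = -451/2
  (6, 18/11) → W = -612/11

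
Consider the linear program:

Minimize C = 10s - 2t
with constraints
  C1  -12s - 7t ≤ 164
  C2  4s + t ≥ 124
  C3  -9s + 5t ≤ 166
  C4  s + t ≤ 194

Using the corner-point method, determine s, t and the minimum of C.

s = 454/29, t = 1780/29, minimum C = 980/29

Vertices and C = 10s - 2t:
  (129/2, -134) → C = 913
  (454/29, 1780/29) → C = 980/29
  (402/7, 956/7) → C = 2108/7
The feasible region is unbounded (it extends along (7, -12), (1, -1)), but C strictly increases along every unbounded feasible direction, so there is no improving ray and the minimum is attained at a vertex.

The optimum lies where 4s + t = 124 and -9s + 5t = 166.
Solving simultaneously gives s = 454/29, t = 1780/29.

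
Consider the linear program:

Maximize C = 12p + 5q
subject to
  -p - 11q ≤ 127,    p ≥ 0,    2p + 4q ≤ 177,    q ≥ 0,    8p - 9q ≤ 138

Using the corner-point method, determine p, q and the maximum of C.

Corner points and C = 12p + 5q:
  (0, 177/4) → C = 885/4
  (0, 0) → C = 0
  (429/10, 114/5) → C = 3144/5
  (69/4, 0) → C = 207

p = 429/10, q = 114/5, maximum C = 3144/5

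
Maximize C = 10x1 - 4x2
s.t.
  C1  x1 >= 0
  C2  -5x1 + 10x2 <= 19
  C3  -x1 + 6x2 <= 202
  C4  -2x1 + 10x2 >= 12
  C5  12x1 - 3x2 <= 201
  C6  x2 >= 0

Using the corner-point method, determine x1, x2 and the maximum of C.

At the optimal vertex, -2x1 + 10x2 = 12 and 12x1 - 3x2 = 201.
Solving simultaneously gives x1 = 341/19, x2 = 91/19.

x1 = 341/19, x2 = 91/19, maximum C = 3046/19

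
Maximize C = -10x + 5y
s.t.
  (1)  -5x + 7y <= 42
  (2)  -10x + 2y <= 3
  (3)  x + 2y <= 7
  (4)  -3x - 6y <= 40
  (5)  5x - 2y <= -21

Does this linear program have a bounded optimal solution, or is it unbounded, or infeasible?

infeasible

The boundaries -5x + 7y = 42 and -3x - 6y = 40 meet at (-532/51, -74/51), but that point violates -10x + 2y ≤ 3. Every candidate vertex is excluded by some other constraint, so the feasible region is empty.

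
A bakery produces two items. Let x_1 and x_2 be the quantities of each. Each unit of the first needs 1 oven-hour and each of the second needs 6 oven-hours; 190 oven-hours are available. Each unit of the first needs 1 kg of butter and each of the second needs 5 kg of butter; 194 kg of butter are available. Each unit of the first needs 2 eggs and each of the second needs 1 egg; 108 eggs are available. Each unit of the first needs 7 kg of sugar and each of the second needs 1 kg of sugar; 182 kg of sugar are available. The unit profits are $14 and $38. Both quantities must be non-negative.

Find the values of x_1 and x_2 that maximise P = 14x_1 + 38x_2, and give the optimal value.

x_1 = 22, x_2 = 28, maximum P = 1372

Feasible corners and P = 14x_1 + 38x_2:
  (0, 0) → P = 0
  (0, 95/3) → P = 3610/3
  (26, 0) → P = 364
  (22, 28) → P = 1372

The optimum lies where x_1 + 6x_2 = 190 and 7x_1 + x_2 = 182.
Solving simultaneously gives x_1 = 22, x_2 = 28.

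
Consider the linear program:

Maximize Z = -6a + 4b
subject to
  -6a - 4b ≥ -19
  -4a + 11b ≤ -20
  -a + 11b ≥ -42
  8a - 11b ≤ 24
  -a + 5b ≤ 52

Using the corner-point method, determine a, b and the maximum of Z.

Vertices and Z = -6a + 4b:
  (-22/3, -148/33) → Z = 860/33
  (1, -16/11) → Z = -130/11
  (-18/7, -312/77) → Z = -60/77

The optimum lies where -4a + 11b = -20 and -a + 11b = -42.
Solving simultaneously gives a = -22/3, b = -148/33.

a = -22/3, b = -148/33, maximum Z = 860/33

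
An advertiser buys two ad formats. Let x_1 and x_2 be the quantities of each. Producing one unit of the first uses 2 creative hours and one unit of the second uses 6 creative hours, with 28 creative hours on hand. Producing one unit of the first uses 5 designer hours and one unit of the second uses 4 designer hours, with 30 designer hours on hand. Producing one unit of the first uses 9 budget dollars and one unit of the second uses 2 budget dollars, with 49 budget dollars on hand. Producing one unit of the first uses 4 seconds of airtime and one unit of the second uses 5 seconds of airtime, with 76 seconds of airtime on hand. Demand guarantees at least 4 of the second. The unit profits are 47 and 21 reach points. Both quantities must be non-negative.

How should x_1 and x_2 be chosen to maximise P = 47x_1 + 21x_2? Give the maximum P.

x_1 = 2, x_2 = 4, maximum P = 178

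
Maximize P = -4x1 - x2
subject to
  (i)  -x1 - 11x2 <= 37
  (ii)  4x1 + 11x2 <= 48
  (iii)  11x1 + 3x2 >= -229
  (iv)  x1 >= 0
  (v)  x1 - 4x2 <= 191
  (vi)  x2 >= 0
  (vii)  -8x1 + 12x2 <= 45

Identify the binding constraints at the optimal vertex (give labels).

(iv) and (vi)

Vertices and P = -4x1 - x2:
  (12, 0) → P = -48
  (81/136, 141/34) → P = -111/17
  (0, 0) → P = 0
  (0, 15/4) → P = -15/4

The maximum is at (0, 0). Substituting into each constraint, equality holds for (iv) and (vi); the remaining constraints have slack.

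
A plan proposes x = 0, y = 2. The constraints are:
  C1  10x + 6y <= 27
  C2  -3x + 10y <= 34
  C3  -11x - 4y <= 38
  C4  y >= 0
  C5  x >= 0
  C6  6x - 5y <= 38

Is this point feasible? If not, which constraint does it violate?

C1: 12 ≤ 27 ✓
C2: 20 ≤ 34 ✓
C3: -8 ≤ 38 ✓
C4: 2 ≥ 0 ✓
C5: 0 ≥ 0 ✓
C6: -10 ≤ 38 ✓

feasible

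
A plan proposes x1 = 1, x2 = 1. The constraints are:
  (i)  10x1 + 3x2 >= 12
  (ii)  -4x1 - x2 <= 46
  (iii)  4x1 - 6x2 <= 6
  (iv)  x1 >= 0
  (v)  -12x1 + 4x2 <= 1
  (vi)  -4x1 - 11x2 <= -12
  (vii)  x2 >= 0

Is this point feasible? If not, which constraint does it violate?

feasible

(i): 13 ≥ 12 ✓
(ii): -5 ≤ 46 ✓
(iii): -2 ≤ 6 ✓
(iv): 1 ≥ 0 ✓
(v): -8 ≤ 1 ✓
(vi): -15 ≤ -12 ✓
(vii): 1 ≥ 0 ✓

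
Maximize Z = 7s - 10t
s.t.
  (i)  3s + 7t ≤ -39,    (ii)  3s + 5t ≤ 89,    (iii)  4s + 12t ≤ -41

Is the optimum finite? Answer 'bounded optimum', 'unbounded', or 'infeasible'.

unbounded

From the feasible point (409/3, -64), moving in the direction (5, -3) keeps every constraint satisfied while Z increases without bound.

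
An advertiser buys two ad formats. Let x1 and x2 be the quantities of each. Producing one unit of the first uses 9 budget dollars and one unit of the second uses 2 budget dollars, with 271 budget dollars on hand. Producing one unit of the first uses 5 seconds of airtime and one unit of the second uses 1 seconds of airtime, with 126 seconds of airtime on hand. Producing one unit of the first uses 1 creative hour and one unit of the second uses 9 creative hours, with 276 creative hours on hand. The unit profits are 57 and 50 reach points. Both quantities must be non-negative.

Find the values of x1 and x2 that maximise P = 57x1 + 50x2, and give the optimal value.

Extreme points and P = 57x1 + 50x2:
  (0, 0) → P = 0
  (0, 92/3) → P = 4600/3
  (126/5, 0) → P = 7182/5
  (39/2, 57/2) → P = 5073/2

x1 = 39/2, x2 = 57/2, maximum P = 5073/2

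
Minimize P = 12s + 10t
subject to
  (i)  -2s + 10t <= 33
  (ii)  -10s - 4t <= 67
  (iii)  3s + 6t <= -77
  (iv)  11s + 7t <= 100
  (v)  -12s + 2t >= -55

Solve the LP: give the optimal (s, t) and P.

At the optimal vertex, -10s - 4t = 67 and -12s + 2t = -55.
Solving simultaneously gives s = 43/34, t = -677/34.

s = 43/34, t = -677/34, minimum P = -3127/17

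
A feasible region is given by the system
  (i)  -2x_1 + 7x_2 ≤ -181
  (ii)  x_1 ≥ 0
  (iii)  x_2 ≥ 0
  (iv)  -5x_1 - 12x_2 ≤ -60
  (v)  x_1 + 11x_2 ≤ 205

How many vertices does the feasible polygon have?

Intersecting each pair of boundary lines and keeping only the points that satisfy every inequality leaves:
  (181/2, 0)
  (3426/29, 229/29)
  (205, 0)

3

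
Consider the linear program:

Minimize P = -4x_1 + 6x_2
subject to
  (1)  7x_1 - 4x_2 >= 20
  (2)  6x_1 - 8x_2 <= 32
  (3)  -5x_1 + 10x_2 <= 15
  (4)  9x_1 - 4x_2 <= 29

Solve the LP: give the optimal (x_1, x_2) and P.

x_1 = 1, x_2 = -13/4, minimum P = -47/2

Feasible corners and P = -4x_1 + 6x_2:
  (1, -13/4) → P = -47/2
  (9/2, 23/8) → P = -3/4
  (13/6, -19/8) → P = -275/12

The binding constraints are 7x_1 - 4x_2 = 20 and 6x_1 - 8x_2 = 32.
Solving simultaneously gives x_1 = 1, x_2 = -13/4.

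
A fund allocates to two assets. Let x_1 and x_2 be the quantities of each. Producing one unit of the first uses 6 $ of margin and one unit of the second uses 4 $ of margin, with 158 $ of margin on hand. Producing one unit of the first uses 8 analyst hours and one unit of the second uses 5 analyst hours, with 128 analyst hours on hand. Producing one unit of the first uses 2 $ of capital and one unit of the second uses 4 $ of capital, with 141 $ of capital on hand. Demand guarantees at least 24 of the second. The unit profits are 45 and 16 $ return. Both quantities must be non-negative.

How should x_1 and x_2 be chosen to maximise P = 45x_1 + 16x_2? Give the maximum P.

x_1 = 1, x_2 = 24, maximum P = 429

Corner points and P = 45x_1 + 16x_2:
  (0, 128/5) → P = 2048/5
  (0, 24) → P = 384
  (1, 24) → P = 429

At the optimal vertex, 8x_1 + 5x_2 = 128 and x_2 = 24.
Solving simultaneously gives x_1 = 1, x_2 = 24.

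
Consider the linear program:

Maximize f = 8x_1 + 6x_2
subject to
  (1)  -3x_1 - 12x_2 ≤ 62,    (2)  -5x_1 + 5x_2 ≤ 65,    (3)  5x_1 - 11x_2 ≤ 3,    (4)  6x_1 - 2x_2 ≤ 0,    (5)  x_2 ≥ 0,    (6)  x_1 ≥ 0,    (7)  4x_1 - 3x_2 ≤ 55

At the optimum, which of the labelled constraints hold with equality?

Feasible corners and f = 8x_1 + 6x_2:
  (13/2, 39/2) → f = 169
  (0, 13) → f = 78
  (0, 0) → f = 0

The maximum is at (13/2, 39/2). Substituting into each constraint, equality holds for (2) and (4); the remaining constraints have slack.

(2) and (4)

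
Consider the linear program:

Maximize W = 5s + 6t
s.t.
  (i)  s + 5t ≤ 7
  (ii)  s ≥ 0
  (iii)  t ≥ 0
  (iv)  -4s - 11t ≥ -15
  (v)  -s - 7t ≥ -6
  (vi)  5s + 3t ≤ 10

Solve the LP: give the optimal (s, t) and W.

Vertices and W = 5s + 6t:
  (0, 0) → W = 0
  (0, 6/7) → W = 36/7
  (2, 0) → W = 10
  (13/8, 5/8) → W = 95/8

s = 13/8, t = 5/8, maximum W = 95/8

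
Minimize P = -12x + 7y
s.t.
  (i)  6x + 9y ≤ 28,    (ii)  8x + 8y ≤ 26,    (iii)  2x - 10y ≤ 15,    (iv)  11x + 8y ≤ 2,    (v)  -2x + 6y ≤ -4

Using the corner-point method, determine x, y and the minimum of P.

Extreme points and P = -12x + 7y:
  (10/9, -23/18) → P = -401/18
  (-25/4, -11/4) → P = 223/4
  (22/41, -20/41) → P = -404/41

The optimum lies where 2x - 10y = 15 and 11x + 8y = 2.
Solving simultaneously gives x = 10/9, y = -23/18.

x = 10/9, y = -23/18, minimum P = -401/18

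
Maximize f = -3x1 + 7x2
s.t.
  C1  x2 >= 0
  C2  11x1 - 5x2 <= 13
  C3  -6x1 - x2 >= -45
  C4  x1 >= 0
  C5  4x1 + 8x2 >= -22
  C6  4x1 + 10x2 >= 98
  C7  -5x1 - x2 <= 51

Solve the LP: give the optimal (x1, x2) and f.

Feasible corners and f = -3x1 + 7x2:
  (238/41, 417/41) → f = 2205/41
  (62/13, 513/65) → f = 2661/65
  (0, 45) → f = 315
  (0, 49/5) → f = 343/5

At the optimal vertex, -6x1 - x2 = -45 and x1 = 0.
Solving simultaneously gives x1 = 0, x2 = 45.

x1 = 0, x2 = 45, maximum f = 315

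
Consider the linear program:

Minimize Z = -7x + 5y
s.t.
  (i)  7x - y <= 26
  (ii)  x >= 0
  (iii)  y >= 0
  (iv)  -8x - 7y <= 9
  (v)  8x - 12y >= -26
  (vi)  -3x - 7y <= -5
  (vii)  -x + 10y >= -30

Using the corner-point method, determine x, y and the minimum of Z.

Feasible corners and Z = -7x + 5y:
  (26/7, 0) → Z = -26
  (169/38, 195/38) → Z = -104/19
  (0, 13/6) → Z = 65/6
  (0, 5/7) → Z = 25/7
  (5/3, 0) → Z = -35/3

x = 26/7, y = 0, minimum Z = -26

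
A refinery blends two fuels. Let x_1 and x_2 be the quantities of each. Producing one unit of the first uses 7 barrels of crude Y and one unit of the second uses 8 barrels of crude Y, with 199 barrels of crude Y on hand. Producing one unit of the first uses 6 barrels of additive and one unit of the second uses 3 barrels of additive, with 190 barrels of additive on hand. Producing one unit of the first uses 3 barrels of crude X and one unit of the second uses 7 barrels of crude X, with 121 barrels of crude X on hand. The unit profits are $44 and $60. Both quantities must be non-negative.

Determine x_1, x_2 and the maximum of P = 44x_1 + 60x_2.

x_1 = 17, x_2 = 10, maximum P = 1348

Corner points and P = 44x_1 + 60x_2:
  (0, 0) → P = 0
  (0, 121/7) → P = 7260/7
  (199/7, 0) → P = 8756/7
  (17, 10) → P = 1348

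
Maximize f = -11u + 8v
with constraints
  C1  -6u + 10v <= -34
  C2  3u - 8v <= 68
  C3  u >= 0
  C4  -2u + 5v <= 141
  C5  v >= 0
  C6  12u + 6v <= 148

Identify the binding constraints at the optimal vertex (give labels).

Extreme points and f = -11u + 8v:
  (17/3, 0) → f = -187/3
  (421/39, 40/13) → f = -3671/39
  (37/3, 0) → f = -407/3

The maximum is at (17/3, 0). Substituting into each constraint, equality holds for C1 and C5; the remaining constraints have slack.

C1 and C5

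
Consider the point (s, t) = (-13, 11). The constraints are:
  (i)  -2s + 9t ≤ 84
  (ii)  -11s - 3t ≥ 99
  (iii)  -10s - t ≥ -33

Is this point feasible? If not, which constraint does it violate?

Constraint (i): -2s + 9t = 125, which is not ≤ 84. All other constraints are satisfied.

not feasible — violates (i)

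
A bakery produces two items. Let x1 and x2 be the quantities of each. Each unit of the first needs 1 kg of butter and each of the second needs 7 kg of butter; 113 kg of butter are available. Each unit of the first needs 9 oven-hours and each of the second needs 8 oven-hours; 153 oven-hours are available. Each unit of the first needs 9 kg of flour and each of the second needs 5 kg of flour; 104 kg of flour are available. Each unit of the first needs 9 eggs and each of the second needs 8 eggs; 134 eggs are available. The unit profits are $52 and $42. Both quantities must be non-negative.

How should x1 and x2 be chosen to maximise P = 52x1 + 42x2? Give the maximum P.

Corner points and P = 52x1 + 42x2:
  (0, 0) → P = 0
  (0, 113/7) → P = 678
  (104/9, 0) → P = 5408/9
  (34/55, 883/55) → P = 38854/55
  (6, 10) → P = 732

x1 = 6, x2 = 10, maximum P = 732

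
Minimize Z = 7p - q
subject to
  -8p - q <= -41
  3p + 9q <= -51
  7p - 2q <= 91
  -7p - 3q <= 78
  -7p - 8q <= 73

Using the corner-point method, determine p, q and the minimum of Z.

p = 140/23, q = -177/23, minimum Z = 1157/23

Corner points and Z = 7p - q:
  (140/23, -177/23) → Z = 1157/23
  (401/57, -871/57) → Z = 1226/19
  (239/23, -210/23) → Z = 1883/23
  (291/35, -82/5) → Z = 373/5

The binding constraints are -8p - q = -41 and 3p + 9q = -51.
Solving simultaneously gives p = 140/23, q = -177/23.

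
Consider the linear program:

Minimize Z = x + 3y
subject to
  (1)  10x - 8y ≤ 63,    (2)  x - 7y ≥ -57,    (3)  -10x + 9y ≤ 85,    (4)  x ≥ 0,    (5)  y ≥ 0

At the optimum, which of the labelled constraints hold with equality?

Vertices and Z = x + 3y:
  (897/62, 633/62) → Z = 1398/31
  (63/10, 0) → Z = 63/10
  (0, 57/7) → Z = 171/7
  (0, 0) → Z = 0

The minimum is at (0, 0). Substituting into each constraint, equality holds for (4) and (5); the remaining constraints have slack.

(4) and (5)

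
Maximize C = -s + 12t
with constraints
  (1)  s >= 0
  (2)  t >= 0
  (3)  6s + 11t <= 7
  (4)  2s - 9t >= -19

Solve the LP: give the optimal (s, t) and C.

Feasible corners and C = -s + 12t:
  (0, 0) → C = 0
  (0, 7/11) → C = 84/11
  (7/6, 0) → C = -7/6

At the optimal vertex, s = 0 and 6s + 11t = 7.
Solving simultaneously gives s = 0, t = 7/11.

s = 0, t = 7/11, maximum C = 84/11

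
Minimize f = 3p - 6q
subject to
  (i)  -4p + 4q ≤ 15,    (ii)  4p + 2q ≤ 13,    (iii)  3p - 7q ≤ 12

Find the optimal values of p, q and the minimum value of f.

Corner points and f = 3p - 6q:
  (11/12, 14/3) → f = -101/4
  (-153/16, -93/16) → f = 99/16
  (115/34, -9/34) → f = 399/34

p = 11/12, q = 14/3, minimum f = -101/4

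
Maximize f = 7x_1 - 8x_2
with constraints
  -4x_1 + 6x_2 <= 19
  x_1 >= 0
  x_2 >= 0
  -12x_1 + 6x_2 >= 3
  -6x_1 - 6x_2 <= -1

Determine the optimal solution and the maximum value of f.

x_1 = 0, x_2 = 1/2, maximum f = -4

At the optimal vertex, x_1 = 0 and -12x_1 + 6x_2 = 3.
Solving simultaneously gives x_1 = 0, x_2 = 1/2.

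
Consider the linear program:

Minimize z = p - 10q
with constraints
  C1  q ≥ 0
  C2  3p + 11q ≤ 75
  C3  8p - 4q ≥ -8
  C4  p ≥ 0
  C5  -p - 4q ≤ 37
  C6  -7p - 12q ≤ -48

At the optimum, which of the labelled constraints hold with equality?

Vertices and z = p - 10q:
  (25, 0) → z = 25
  (48/7, 0) → z = 48/7
  (53/25, 156/25) → z = -1507/25
  (24/31, 110/31) → z = -1076/31

The minimum is at (53/25, 156/25). Substituting into each constraint, equality holds for C2 and C3; the remaining constraints have slack.

C2 and C3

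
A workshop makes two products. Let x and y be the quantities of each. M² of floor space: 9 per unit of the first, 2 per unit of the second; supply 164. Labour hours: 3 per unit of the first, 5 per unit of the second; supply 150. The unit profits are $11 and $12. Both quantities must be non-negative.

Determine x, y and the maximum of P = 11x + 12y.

Vertices and P = 11x + 12y:
  (0, 0) → P = 0
  (0, 30) → P = 360
  (164/9, 0) → P = 1804/9
  (40/3, 22) → P = 1232/3

The binding constraints are 9x + 2y = 164 and 3x + 5y = 150.
Solving simultaneously gives x = 40/3, y = 22.

x = 40/3, y = 22, maximum P = 1232/3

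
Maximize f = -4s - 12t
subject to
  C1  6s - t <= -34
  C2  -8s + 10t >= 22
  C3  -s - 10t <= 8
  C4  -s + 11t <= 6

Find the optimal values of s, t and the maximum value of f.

s = -148/21, t = -2/21, maximum f = 88/3

Feasible corners and f = -4s - 12t:
  (-348/61, -14/61) → f = 1560/61
  (-368/65, 2/65) → f = 1448/65
  (-148/21, -2/21) → f = 88/3

The binding constraints are -s - 10t = 8 and -s + 11t = 6.
Solving simultaneously gives s = -148/21, t = -2/21.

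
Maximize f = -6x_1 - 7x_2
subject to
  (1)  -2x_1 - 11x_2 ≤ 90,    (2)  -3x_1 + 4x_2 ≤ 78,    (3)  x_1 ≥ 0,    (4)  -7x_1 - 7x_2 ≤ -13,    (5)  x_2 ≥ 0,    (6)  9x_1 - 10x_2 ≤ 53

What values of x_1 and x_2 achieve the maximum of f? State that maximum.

x_1 = 13/7, x_2 = 0, maximum f = -78/7

Corner points and f = -6x_1 - 7x_2:
  (0, 39/2) → f = -273/2
  (496/3, 287/2) → f = -3993/2
  (0, 13/7) → f = -13
  (13/7, 0) → f = -78/7
  (53/9, 0) → f = -106/3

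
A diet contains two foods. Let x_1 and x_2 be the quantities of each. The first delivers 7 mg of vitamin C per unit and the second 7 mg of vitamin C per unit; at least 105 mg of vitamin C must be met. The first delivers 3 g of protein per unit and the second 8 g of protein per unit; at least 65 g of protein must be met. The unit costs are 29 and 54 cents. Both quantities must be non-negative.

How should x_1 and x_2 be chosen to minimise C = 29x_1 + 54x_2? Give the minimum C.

x_1 = 11, x_2 = 4, minimum C = 535

Corner points and C = 29x_1 + 54x_2:
  (0, 15) → C = 810
  (65/3, 0) → C = 1885/3
  (11, 4) → C = 535
The feasible region is unbounded (it extends along (0, 1), (1, 0)), but C strictly increases along every unbounded feasible direction, so there is no improving ray and the minimum is attained at a vertex.

The binding constraints are 7x_1 + 7x_2 = 105 and 3x_1 + 8x_2 = 65.
Solving simultaneously gives x_1 = 11, x_2 = 4.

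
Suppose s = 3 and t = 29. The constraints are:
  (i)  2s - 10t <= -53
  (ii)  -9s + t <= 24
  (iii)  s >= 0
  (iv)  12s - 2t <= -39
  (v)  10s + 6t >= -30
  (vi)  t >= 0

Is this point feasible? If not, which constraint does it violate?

Constraint (iv): 12s - 2t = -22, which is not ≤ -39. All other constraints are satisfied.

not feasible — violates (iv)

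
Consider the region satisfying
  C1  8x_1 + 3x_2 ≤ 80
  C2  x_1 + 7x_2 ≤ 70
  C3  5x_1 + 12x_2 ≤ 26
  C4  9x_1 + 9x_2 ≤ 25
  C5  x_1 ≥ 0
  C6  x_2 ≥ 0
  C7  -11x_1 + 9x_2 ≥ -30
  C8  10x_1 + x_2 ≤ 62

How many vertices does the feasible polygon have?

Of the 28 pairwise boundary intersections, those satisfying every inequality are:
  (22/21, 109/63)
  (0, 13/6)
  (11/4, 1/36)
  (0, 0)
  (30/11, 0)

5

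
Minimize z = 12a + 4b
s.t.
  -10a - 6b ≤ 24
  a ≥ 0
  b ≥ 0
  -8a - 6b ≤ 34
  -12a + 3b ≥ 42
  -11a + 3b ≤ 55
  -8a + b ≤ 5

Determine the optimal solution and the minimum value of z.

a = 9/4, b = 23, minimum z = 119

Feasible corners and z = 12a + 4b:
  (13, 66) → z = 420
  (9/4, 23) → z = 119
  (40/13, 385/13) → z = 2020/13

The binding constraints are -12a + 3b = 42 and -8a + b = 5.
Solving simultaneously gives a = 9/4, b = 23.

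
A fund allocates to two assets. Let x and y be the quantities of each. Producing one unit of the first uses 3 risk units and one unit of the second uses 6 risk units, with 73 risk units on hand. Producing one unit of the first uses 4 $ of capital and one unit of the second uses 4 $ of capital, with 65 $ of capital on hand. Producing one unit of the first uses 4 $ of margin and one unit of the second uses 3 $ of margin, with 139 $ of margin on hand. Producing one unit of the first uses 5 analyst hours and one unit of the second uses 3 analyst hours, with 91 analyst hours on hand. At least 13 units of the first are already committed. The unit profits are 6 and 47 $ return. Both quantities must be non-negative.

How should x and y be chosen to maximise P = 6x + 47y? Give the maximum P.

Feasible corners and P = 6x + 47y:
  (65/4, 0) → P = 195/2
  (13, 0) → P = 78
  (13, 13/4) → P = 923/4

The optimum lies where 4x + 4y = 65 and x = 13.
Solving simultaneously gives x = 13, y = 13/4.

x = 13, y = 13/4, maximum P = 923/4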